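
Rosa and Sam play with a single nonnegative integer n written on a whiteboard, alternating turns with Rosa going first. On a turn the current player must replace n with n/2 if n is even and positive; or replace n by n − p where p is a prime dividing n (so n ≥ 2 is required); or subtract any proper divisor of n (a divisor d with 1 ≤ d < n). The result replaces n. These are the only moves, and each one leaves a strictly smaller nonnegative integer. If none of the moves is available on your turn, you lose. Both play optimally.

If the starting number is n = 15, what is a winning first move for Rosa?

Positions with no move are L. A position that does have a move is losing for the player to move precisely when every available move leads to a winning position for the opponent. Fill in the labels:
n=0: no move → L
n=1: no move → L
n=2: can move to 0, which is L ⇒ W
n=3: can move to 0, which is L ⇒ W
n=4: moves to 2(W), 3(W); every one is W ⇒ L
n=5: can move to 0, which is L ⇒ W
n=6: can move to 4, which is L ⇒ W
n=7: can move to 0, which is L ⇒ W
n=8: can move to 4, which is L ⇒ W
n=9: moves to 6(W), 8(W); every one is W ⇒ L
n=10: can move to 9, which is L ⇒ W
n=11: can move to 0, which is L ⇒ W
n=12: can move to 9, which is L ⇒ W
n=13: can move to 0, which is L ⇒ W
n=14: moves to 7(W), 12(W), 13(W); every one is W ⇒ L
n=15: can move to 14, which is L ⇒ W
From 15, the L positions reachable in one move are: 14.

Move to 14.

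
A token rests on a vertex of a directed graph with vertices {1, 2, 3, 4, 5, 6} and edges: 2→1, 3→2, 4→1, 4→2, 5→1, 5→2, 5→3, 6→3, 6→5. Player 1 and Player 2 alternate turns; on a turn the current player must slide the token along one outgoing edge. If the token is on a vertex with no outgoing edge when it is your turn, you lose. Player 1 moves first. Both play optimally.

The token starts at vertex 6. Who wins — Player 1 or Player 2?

Positions with no move are L. A position that does have a move is losing for the player to move precisely when every available move leads to a winning position for the opponent. Fill in the labels:
Every edge goes from a vertex to one that appears earlier in the order 1, 2, 3, 5, 4, 6, so processing vertices in that order labels each vertex after all of its successors.
1: no outgoing edge → L
2: →1(L), so W
3: →2(W) only, which is W, so L
5: →3(L), so W
4: →1(L), so W
6: →3(L), so W
The starting position 6 is W: Player 1 should move to 3, handing over an L position.

Player 1 wins.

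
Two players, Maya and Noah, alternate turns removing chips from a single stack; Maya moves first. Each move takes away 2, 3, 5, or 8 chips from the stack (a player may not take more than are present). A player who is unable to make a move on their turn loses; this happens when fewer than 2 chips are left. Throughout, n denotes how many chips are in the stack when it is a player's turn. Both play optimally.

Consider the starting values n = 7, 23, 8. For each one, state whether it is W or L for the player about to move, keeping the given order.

7: L, 23: W, 8: W

Build the W/L table. Terminal = L. A non-terminal position is W if it has a move to some L; otherwise it is L.
n=0: no move → L
n=1: no move → L
n=2: can move to 0, which is L ⇒ W
n=3: can move to 1, which is L ⇒ W
n=4: can move to 1, which is L ⇒ W
n=5: can move to 0, which is L ⇒ W
n=6: can move to 1, which is L ⇒ W
n=7: moves to 5(W), 4(W), 2(W); every one is W ⇒ L
n=8: can move to 0, which is L ⇒ W
n=9: can move to 7, which is L ⇒ W
n=10: can move to 7, which is L ⇒ W
n=11: moves to 9(W), 8(W), 6(W), 3(W); every one is W ⇒ L
n=12: can move to 7, which is L ⇒ W
n=13: can move to 11, which is L ⇒ W
n=14: can move to 11, which is L ⇒ W
n=15: can move to 7, which is L ⇒ W
n=16: can move to 11, which is L ⇒ W
n=17: moves to 15(W), 14(W), 12(W), 9(W); every one is W ⇒ L
n=18: moves to 16(W), 15(W), 13(W), 10(W); every one is W ⇒ L
n=19: can move to 17, which is L ⇒ W
n=20: can move to 18, which is L ⇒ W
n=21: can move to 18, which is L ⇒ W
n=22: can move to 17, which is L ⇒ W
n=23: can move to 18, which is L ⇒ W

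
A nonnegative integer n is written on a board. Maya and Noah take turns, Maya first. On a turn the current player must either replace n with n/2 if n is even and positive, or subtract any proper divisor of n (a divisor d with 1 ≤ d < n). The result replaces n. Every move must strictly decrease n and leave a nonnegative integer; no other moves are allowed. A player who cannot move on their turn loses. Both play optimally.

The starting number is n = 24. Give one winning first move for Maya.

Label each position W (a win for the player to move) or L (a loss). A position with no legal move is L; any other position is W exactly when some move reaches an L, and L when every move reaches a W.
n=0: no move → L
n=1: no move → L
n=2: W (go to 1, an L position)
n=3: L (sole option 2(W) is W)
n=4: W (go to 3, an L position)
n=5: L (sole option 4(W) is W)
n=6: W (go to 3, an L position)
n=7: L (sole option 6(W) is W)
n=8: W (go to 7, an L position)
n=9: L (options 6(W), 8(W) are all W)
n=10: W (go to 5, an L position)
n=11: L (sole option 10(W) is W)
n=12: W (go to 9, an L position)
n=13: L (sole option 12(W) is W)
n=14: W (go to 7, an L position)
n=15: L (options 10(W), 12(W), 14(W) are all W)
n=16: W (go to 15, an L position)
n=17: L (sole option 16(W) is W)
n=18: W (go to 9, an L position)
n=19: L (sole option 18(W) is W)
n=20: W (go to 15, an L position)
n=21: L (options 14(W), 18(W), 20(W) are all W)
n=22: W (go to 11, an L position)
n=23: L (sole option 22(W) is W)
n=24: W (go to 21, an L position)
From 24, the L positions reachable in one move are: 21, 23. Any move reaching one of these is winning.

Move to 21.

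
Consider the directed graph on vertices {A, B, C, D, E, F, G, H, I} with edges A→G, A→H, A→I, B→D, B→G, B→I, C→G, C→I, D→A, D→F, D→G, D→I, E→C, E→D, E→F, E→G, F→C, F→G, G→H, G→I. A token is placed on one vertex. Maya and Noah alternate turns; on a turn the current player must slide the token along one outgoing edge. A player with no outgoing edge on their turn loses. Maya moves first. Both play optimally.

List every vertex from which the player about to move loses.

Use the standard recursion: the mover loses at a terminal position; elsewhere, the mover wins exactly when some move hands the opponent an L position.
Every edge goes from a vertex to one that appears earlier in the order I, H, G, C, F, A, D, E, B, so processing vertices in that order labels each vertex after all of its successors.
I: no outgoing edge → L
H: no outgoing edge → L
G: can move to H, which is L ⇒ W
C: can move to I, which is L ⇒ W
F: moves to C(W), G(W); every one is W ⇒ L
A: can move to H, which is L ⇒ W
D: can move to F, which is L ⇒ W
E: can move to F, which is L ⇒ W
B: can move to I, which is L ⇒ W
The losing starting vertices are exactly the entries labelled L in this table (3 of them).

F, H, I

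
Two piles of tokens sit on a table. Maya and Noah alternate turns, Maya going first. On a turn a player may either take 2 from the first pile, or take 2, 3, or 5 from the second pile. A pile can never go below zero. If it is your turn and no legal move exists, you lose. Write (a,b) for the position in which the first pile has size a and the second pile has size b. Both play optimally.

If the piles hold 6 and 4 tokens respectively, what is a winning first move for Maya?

Move to (6,2).

Classify positions by backward induction: terminal positions (no move available) are L. From any other position, the mover wins iff some move reaches an L.
No move ever increases a pile, so every position that can arise here has a ≤ 6 and b ≤ 4; it is enough to label the cells with 0 ≤ a ≤ 6 and 0 ≤ b ≤ 4.
Every move lowers a or b (never raises either), so fill the grid row by row in increasing a, and left to right within a row: each cell's successors are then already labelled.
      b=0  b=1  b=2  b=3  b=4
a=0:    L    L    W    W    W
a=1:    L    L    W    W    W
a=2:    W    W    L    L    W
a=3:    W    W    L    L    W
a=4:    L    L    W    W    W
a=5:    L    L    W    W    W
a=6:    W    W    L    L    W
Cells with no legal move (terminal, hence L): (0,0), (0,1), (1,0), (1,1).
The remaining L cells, each justified by listing all of its moves:
(2,2): L (options (0,2)(W), (2,0)(W) are all W)
(2,3): L (options (0,3)(W), (2,1)(W), (2,0)(W) are all W)
(3,2): L (options (1,2)(W), (3,0)(W) are all W)
(3,3): L (options (1,3)(W), (3,1)(W), (3,0)(W) are all W)
(4,0): L (sole option (2,0)(W) is W)
(4,1): L (sole option (2,1)(W) is W)
(5,0): L (sole option (3,0)(W) is W)
(5,1): L (sole option (3,1)(W) is W)
(6,2): L (options (4,2)(W), (6,0)(W) are all W)
(6,3): L (options (4,3)(W), (6,1)(W), (6,0)(W) are all W)
Every other cell has at least one move into one of the L cells above, so it is W.
From (6,4), the L positions reachable in one move are: (6,2).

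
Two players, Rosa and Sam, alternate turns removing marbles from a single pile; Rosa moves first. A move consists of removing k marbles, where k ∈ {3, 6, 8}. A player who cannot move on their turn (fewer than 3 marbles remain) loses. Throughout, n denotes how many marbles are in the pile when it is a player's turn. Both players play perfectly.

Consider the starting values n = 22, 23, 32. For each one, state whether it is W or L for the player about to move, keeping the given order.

22: L, 23: L, 32: W

Positions with no move are L. A position that does have a move is losing for the player to move precisely when every available move leads to a winning position for the opponent. Fill in the labels:
n=0: no move → L
n=1: no move → L
n=2: no move → L
n=3: can move to 0, which is L ⇒ W
n=4: can move to 1, which is L ⇒ W
n=5: can move to 2, which is L ⇒ W
n=6: can move to 0, which is L ⇒ W
n=7: can move to 1, which is L ⇒ W
n=8: can move to 2, which is L ⇒ W
n=9: can move to 1, which is L ⇒ W
n=10: can move to 2, which is L ⇒ W
n=11: moves to 8(W), 5(W), 3(W); every one is W ⇒ L
n=12: moves to 9(W), 6(W), 4(W); every one is W ⇒ L
n=13: moves to 10(W), 7(W), 5(W); every one is W ⇒ L
n=14: can move to 11, which is L ⇒ W
n=15: can move to 12, which is L ⇒ W
n=16: can move to 13, which is L ⇒ W
n=17: can move to 11, which is L ⇒ W
n=18: can move to 12, which is L ⇒ W
n=19: can move to 13, which is L ⇒ W
n=20: can move to 12, which is L ⇒ W
n=21: can move to 13, which is L ⇒ W
n=22: moves to 19(W), 16(W), 14(W); every one is W ⇒ L
n=23: moves to 20(W), 17(W), 15(W); every one is W ⇒ L
n=24: moves to 21(W), 18(W), 16(W); every one is W ⇒ L
n=25: can move to 22, which is L ⇒ W
n=26: can move to 23, which is L ⇒ W
n=27: can move to 24, which is L ⇒ W
n=28: can move to 22, which is L ⇒ W
n=29: can move to 23, which is L ⇒ W
n=30: can move to 24, which is L ⇒ W
n=31: can move to 23, which is L ⇒ W
n=32: can move to 24, which is L ⇒ W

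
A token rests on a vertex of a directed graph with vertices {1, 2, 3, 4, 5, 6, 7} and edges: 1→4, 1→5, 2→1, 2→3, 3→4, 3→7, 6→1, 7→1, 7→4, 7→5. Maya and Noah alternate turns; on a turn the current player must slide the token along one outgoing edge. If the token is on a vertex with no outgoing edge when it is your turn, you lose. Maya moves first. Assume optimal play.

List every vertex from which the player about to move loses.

Label each position W (a win for the player to move) or L (a loss). A position with no legal move is L; any other position is W exactly when some move reaches an L, and L when every move reaches a W.
Every edge goes from a vertex to one that appears earlier in the order 4, 5, 1, 7, 3, 6, 2, so processing vertices in that order labels each vertex after all of its successors.
4: no outgoing edge → L
5: no outgoing edge → L
1: reaches L-position 5 → W
7: reaches L-position 5 → W
3: reaches L-position 4 → W
6: only reaches 1(W), which is W → L
2: only reaches 3(W), 1(W), all W → L
Reading off the rows marked L gives the requested list; there are 4 such vertices.

2, 4, 5, 6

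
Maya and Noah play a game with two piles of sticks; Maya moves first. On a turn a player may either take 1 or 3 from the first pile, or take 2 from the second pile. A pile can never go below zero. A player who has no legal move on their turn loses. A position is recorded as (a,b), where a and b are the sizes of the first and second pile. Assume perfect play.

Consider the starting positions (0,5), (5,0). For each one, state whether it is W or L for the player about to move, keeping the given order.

Build the W/L table. Terminal = L. A non-terminal position is W if it has a move to some L; otherwise it is L.
No move ever increases a pile, so every position that can arise here has a ≤ 5 and b ≤ 5; it is enough to label the cells with 0 ≤ a ≤ 5 and 0 ≤ b ≤ 5.
Every move lowers a or b (never raises either), so fill the grid row by row in increasing a, and left to right within a row: each cell's successors are then already labelled.
      b=0  b=1  b=2  b=3  b=4  b=5
a=0:    L    L    W    W    L    L
a=1:    W    W    L    L    W    W
a=2:    L    L    W    W    L    L
a=3:    W    W    L    L    W    W
a=4:    L    L    W    W    L    L
a=5:    W    W    L    L    W    W
Cells with no legal move (terminal, hence L): (0,0), (0,1).
The remaining L cells, each justified by listing all of its moves:
(0,4): →(0,2)(W) only, which is W, so L
(0,5): →(0,3)(W) only, which is W, so L
(1,2): →(0,2)(W), (1,0)(W) — all W, so L
(1,3): →(0,3)(W), (1,1)(W) — all W, so L
(2,0): →(1,0)(W) only, which is W, so L
(2,1): →(1,1)(W) only, which is W, so L
(2,4): →(1,4)(W), (2,2)(W) — all W, so L
(2,5): →(1,5)(W), (2,3)(W) — all W, so L
(3,2): →(2,2)(W), (0,2)(W), (3,0)(W) — all W, so L
(3,3): →(2,3)(W), (0,3)(W), (3,1)(W) — all W, so L
(4,0): →(3,0)(W), (1,0)(W) — all W, so L
(4,1): →(3,1)(W), (1,1)(W) — all W, so L
(4,4): →(3,4)(W), (1,4)(W), (4,2)(W) — all W, so L
(4,5): →(3,5)(W), (1,5)(W), (4,3)(W) — all W, so L
(5,2): →(4,2)(W), (2,2)(W), (5,0)(W) — all W, so L
(5,3): →(4,3)(W), (2,3)(W), (5,1)(W) — all W, so L
Every other cell has at least one move into one of the L cells above, so it is W.
(0,5): one of the L cells justified above, so L
(5,0): the move to (4,0) reaches an L cell, so W

(0,5): L, (5,0): W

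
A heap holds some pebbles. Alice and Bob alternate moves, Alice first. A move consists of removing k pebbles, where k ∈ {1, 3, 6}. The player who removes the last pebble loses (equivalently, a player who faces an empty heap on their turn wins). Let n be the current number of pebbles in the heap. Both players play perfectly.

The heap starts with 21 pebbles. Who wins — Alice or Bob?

Positions with no move are W. A position that does have a move is losing for the player to move precisely when every available move leads to a winning position for the opponent. Fill in the labels:
n=0: no move; the opponent has just taken the last pebble and therefore loses → W
n=1: only reaches 0(W), which is W → L
n=2: reaches L-position 1 → W
n=3: only reaches 2(W), 0(W), all W → L
n=4: reaches L-position 3 → W
n=5: only reaches 4(W), 2(W), all W → L
n=6: reaches L-position 5 → W
n=7: reaches L-position 1 → W
n=8: reaches L-position 5 → W
n=9: reaches L-position 3 → W
n=10: only reaches 9(W), 7(W), 4(W), all W → L
n=11: reaches L-position 10 → W
n=12: only reaches 11(W), 9(W), 6(W), all W → L
n=13: reaches L-position 12 → W
n=14: only reaches 13(W), 11(W), 8(W), all W → L
n=15: reaches L-position 14 → W
n=16: reaches L-position 10 → W
n=17: reaches L-position 14 → W
n=18: reaches L-position 12 → W
n=19: only reaches 18(W), 16(W), 13(W), all W → L
n=20: reaches L-position 19 → W
n=21: only reaches 20(W), 18(W), 15(W), all W → L
Every move from 21 reaches a W position, so the mover loses.

Bob wins.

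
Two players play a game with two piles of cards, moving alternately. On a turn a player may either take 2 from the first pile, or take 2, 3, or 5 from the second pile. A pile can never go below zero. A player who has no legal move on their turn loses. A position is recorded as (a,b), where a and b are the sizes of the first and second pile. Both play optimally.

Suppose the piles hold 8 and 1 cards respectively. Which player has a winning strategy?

Build the W/L table. Terminal = L. A non-terminal position is W if it has a move to some L; otherwise it is L.
No move ever increases a pile, so every position that can arise here has a ≤ 8 and b ≤ 1; it is enough to label the cells with 0 ≤ a ≤ 8 and 0 ≤ b ≤ 1.
Every move lowers a or b (never raises either), so fill the grid row by row in increasing a, and left to right within a row: each cell's successors are then already labelled.
      b=0  b=1
a=0:    L    L
a=1:    L    L
a=2:    W    W
a=3:    W    W
a=4:    L    L
a=5:    L    L
a=6:    W    W
a=7:    W    W
a=8:    L    L
Cells with no legal move (terminal, hence L): (0,0), (0,1), (1,0), (1,1).
The remaining L cells, each justified by listing all of its moves:
(4,0): only reaches (2,0)(W), which is W → L
(4,1): only reaches (2,1)(W), which is W → L
(5,0): only reaches (3,0)(W), which is W → L
(5,1): only reaches (3,1)(W), which is W → L
(8,0): only reaches (6,0)(W), which is W → L
(8,1): only reaches (6,1)(W), which is W → L
Every other cell has at least one move into one of the L cells above, so it is W.
Every move from (8,1) reaches a W position, so the mover loses.

The second player wins.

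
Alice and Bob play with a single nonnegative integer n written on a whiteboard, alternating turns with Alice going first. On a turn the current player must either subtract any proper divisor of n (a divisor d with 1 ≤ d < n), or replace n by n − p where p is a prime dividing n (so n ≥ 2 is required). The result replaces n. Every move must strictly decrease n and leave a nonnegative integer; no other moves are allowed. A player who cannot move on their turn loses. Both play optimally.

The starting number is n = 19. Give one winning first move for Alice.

Classify positions by backward induction: terminal positions (no move available) are L. From any other position, the mover wins iff some move reaches an L.
n=0: no move → L
n=1: no move → L
n=2: reaches L-position 0 → W
n=3: reaches L-position 0 → W
n=4: only reaches 2(W), 3(W), all W → L
n=5: reaches L-position 0 → W
n=6: reaches L-position 4 → W
n=7: reaches L-position 0 → W
n=8: reaches L-position 4 → W
n=9: only reaches 6(W), 8(W), all W → L
n=10: reaches L-position 9 → W
n=11: reaches L-position 0 → W
n=12: reaches L-position 9 → W
n=13: reaches L-position 0 → W
n=14: only reaches 7(W), 12(W), 13(W), all W → L
n=15: reaches L-position 14 → W
n=16: reaches L-position 14 → W
n=17: reaches L-position 0 → W
n=18: reaches L-position 9 → W
n=19: reaches L-position 0 → W
From 19, the L positions reachable in one move are: 0.

Move to 0.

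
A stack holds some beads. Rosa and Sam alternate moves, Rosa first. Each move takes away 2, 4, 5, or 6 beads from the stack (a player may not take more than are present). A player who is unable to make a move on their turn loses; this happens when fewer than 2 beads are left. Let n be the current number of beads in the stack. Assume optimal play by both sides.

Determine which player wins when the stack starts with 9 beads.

Classify positions by backward induction: terminal positions (no move available) are L. From any other position, the mover wins iff some move reaches an L.
n=0: no move → L
n=1: no move → L
n=2: W (go to 0, an L position)
n=3: W (go to 1, an L position)
n=4: W (go to 0, an L position)
n=5: W (go to 1, an L position)
n=6: W (go to 1, an L position)
n=7: W (go to 1, an L position)
n=8: L (options 6(W), 4(W), 3(W), 2(W) are all W)
n=9: L (options 7(W), 5(W), 4(W), 3(W) are all W)
Every move from 9 reaches a W position, so the mover loses.

Sam wins.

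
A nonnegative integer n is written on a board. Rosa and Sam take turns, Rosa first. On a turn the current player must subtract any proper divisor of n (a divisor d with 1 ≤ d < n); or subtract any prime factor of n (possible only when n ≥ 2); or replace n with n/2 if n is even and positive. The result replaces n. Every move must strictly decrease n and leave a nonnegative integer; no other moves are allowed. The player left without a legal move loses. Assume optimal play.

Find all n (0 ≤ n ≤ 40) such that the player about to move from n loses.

Work bottom-up. With no move the player to move loses. Otherwise the position is W if at least one move leads to an L position for the opponent, and L if every move leads to a W.
n=0: no move → L
n=1: no move → L
n=2: W (go to 0, an L position)
n=3: W (go to 0, an L position)
n=4: L (options 2(W), 3(W) are all W)
n=5: W (go to 0, an L position)
n=6: W (go to 4, an L position)
n=7: W (go to 0, an L position)
n=8: W (go to 4, an L position)
n=9: L (options 6(W), 8(W) are all W)
n=10: W (go to 9, an L position)
n=11: W (go to 0, an L position)
n=12: W (go to 9, an L position)
n=13: W (go to 0, an L position)
n=14: L (options 7(W), 12(W), 13(W) are all W)
n=15: W (go to 14, an L position)
n=16: W (go to 14, an L position)
n=17: W (go to 0, an L position)
n=18: W (go to 9, an L position)
n=19: W (go to 0, an L position)
n=20: L (options 10(W), 15(W), 16(W), 18(W), 19(W) are all W)
n=21: W (go to 14, an L position)
n=22: W (go to 20, an L position)
n=23: W (go to 0, an L position)
n=24: W (go to 20, an L position)
n=25: W (go to 20, an L position)
n=26: L (options 13(W), 24(W), 25(W) are all W)
n=27: W (go to 26, an L position)
n=28: W (go to 14, an L position)
n=29: W (go to 0, an L position)
n=30: W (go to 20, an L position)
n=31: W (go to 0, an L position)
n=32: L (options 16(W), 24(W), 28(W), 30(W), 31(W) are all W)
n=33: W (go to 32, an L position)
n=34: W (go to 32, an L position)
n=35: L (options 28(W), 30(W), 34(W) are all W)
n=36: W (go to 32, an L position)
n=37: W (go to 0, an L position)
n=38: L (options 19(W), 36(W), 37(W) are all W)
n=39: W (go to 26, an L position)
n=40: W (go to 20, an L position)
The losing starting values of n are exactly the entries labelled L in this table (10 of them).

0, 1, 4, 9, 14, 20, 26, 32, 35, 38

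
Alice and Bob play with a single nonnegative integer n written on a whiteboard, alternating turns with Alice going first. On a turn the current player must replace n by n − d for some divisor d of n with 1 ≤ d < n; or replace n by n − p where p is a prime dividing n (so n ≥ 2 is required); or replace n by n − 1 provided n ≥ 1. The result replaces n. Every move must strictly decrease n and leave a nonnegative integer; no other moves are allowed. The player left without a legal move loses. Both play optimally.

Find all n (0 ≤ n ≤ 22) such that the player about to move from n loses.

Work bottom-up. With no move the player to move loses. Otherwise the position is W if at least one move leads to an L position for the opponent, and L if every move leads to a W.
n=0: no move → L
n=1: W (go to 0, an L position)
n=2: W (go to 0, an L position)
n=3: W (go to 0, an L position)
n=4: L (options 2(W), 3(W) are all W)
n=5: W (go to 0, an L position)
n=6: W (go to 4, an L position)
n=7: W (go to 0, an L position)
n=8: W (go to 4, an L position)
n=9: L (options 6(W), 8(W) are all W)
n=10: W (go to 9, an L position)
n=11: W (go to 0, an L position)
n=12: W (go to 9, an L position)
n=13: W (go to 0, an L position)
n=14: L (options 7(W), 12(W), 13(W) are all W)
n=15: W (go to 14, an L position)
n=16: W (go to 14, an L position)
n=17: W (go to 0, an L position)
n=18: W (go to 9, an L position)
n=19: W (go to 0, an L position)
n=20: L (options 10(W), 15(W), 16(W), 18(W), 19(W) are all W)
n=21: W (go to 14, an L position)
n=22: W (go to 20, an L position)
Reading off the rows marked L gives the requested list; there are 5 such values of n.

0, 4, 9, 14, 20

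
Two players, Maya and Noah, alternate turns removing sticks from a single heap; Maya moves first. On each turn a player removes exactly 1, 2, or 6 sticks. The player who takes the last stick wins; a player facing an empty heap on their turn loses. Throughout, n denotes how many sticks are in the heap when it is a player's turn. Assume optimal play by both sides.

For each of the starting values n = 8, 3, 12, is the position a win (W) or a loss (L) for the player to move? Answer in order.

8: W, 3: L, 12: W

Label each position W (a win for the player to move) or L (a loss). A position with no legal move is L; any other position is W exactly when some move reaches an L, and L when every move reaches a W.
n=0: no move → L
n=1: W (go to 0, an L position)
n=2: W (go to 0, an L position)
n=3: L (options 2(W), 1(W) are all W)
n=4: W (go to 3, an L position)
n=5: W (go to 3, an L position)
n=6: W (go to 0, an L position)
n=7: L (options 6(W), 5(W), 1(W) are all W)
n=8: W (go to 7, an L position)
n=9: W (go to 7, an L position)
n=10: L (options 9(W), 8(W), 4(W) are all W)
n=11: W (go to 10, an L position)
n=12: W (go to 10, an L position)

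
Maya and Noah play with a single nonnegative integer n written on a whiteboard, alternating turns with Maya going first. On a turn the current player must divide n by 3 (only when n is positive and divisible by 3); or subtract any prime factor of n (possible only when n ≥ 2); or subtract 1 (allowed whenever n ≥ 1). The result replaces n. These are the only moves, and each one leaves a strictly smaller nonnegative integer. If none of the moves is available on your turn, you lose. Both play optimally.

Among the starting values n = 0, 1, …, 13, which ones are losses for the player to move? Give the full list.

Classify positions by backward induction: terminal positions (no move available) are L. From any other position, the mover wins iff some move reaches an L.
n=0: no move → L
n=1: W (go to 0, an L position)
n=2: W (go to 0, an L position)
n=3: W (go to 0, an L position)
n=4: L (options 2(W), 3(W) are all W)
n=5: W (go to 0, an L position)
n=6: W (go to 4, an L position)
n=7: W (go to 0, an L position)
n=8: L (options 6(W), 7(W) are all W)
n=9: W (go to 8, an L position)
n=10: W (go to 8, an L position)
n=11: W (go to 0, an L position)
n=12: W (go to 4, an L position)
n=13: W (go to 0, an L position)
The losing starting values of n are exactly the entries labelled L in this table (3 of them).

0, 4, 8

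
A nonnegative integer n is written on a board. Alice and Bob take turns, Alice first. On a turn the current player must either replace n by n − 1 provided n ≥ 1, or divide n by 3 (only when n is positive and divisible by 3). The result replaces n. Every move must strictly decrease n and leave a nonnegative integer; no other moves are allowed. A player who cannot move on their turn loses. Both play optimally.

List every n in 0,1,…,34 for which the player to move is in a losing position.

0, 2, 4, 7, 9, 11, 13, 15, 17, 19, 22, 24, 26, 28, 30, 32, 34

Work bottom-up. With no move the player to move loses. Otherwise the position is W if at least one move leads to an L position for the opponent, and L if every move leads to a W.
n=0: no move → L
n=1: can move to 0, which is L ⇒ W
n=2: the only move is to 1(W), a W ⇒ L
n=3: can move to 2, which is L ⇒ W
n=4: the only move is to 3(W), a W ⇒ L
n=5: can move to 4, which is L ⇒ W
n=6: can move to 2, which is L ⇒ W
n=7: the only move is to 6(W), a W ⇒ L
n=8: can move to 7, which is L ⇒ W
n=9: moves to 3(W), 8(W); every one is W ⇒ L
n=10: can move to 9, which is L ⇒ W
n=11: the only move is to 10(W), a W ⇒ L
n=12: can move to 4, which is L ⇒ W
n=13: the only move is to 12(W), a W ⇒ L
n=14: can move to 13, which is L ⇒ W
n=15: moves to 5(W), 14(W); every one is W ⇒ L
n=16: can move to 15, which is L ⇒ W
n=17: the only move is to 16(W), a W ⇒ L
n=18: can move to 17, which is L ⇒ W
n=19: the only move is to 18(W), a W ⇒ L
n=20: can move to 19, which is L ⇒ W
n=21: can move to 7, which is L ⇒ W
n=22: the only move is to 21(W), a W ⇒ L
n=23: can move to 22, which is L ⇒ W
n=24: moves to 8(W), 23(W); every one is W ⇒ L
n=25: can move to 24, which is L ⇒ W
n=26: the only move is to 25(W), a W ⇒ L
n=27: can move to 9, which is L ⇒ W
n=28: the only move is to 27(W), a W ⇒ L
n=29: can move to 28, which is L ⇒ W
n=30: moves to 10(W), 29(W); every one is W ⇒ L
n=31: can move to 30, which is L ⇒ W
n=32: the only move is to 31(W), a W ⇒ L
n=33: can move to 11, which is L ⇒ W
n=34: the only move is to 33(W), a W ⇒ L
Reading off the rows marked L gives the requested list; there are 17 such values of n.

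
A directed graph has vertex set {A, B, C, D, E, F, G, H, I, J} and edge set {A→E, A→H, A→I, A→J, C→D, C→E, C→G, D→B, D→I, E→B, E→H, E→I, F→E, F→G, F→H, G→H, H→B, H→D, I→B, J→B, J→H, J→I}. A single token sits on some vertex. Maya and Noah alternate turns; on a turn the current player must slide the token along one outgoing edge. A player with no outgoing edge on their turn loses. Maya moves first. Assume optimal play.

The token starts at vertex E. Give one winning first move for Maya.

Classify positions by backward induction: terminal positions (no move available) are L. From any other position, the mover wins iff some move reaches an L.
Every edge goes from a vertex to one that appears earlier in the order B, I, D, H, J, E, A, G, F, C, so processing vertices in that order labels each vertex after all of its successors.
B: no outgoing edge → L
I: reaches L-position B → W
D: reaches L-position B → W
H: reaches L-position B → W
J: reaches L-position B → W
E: reaches L-position B → W
A: only reaches E(W), J(W), H(W), I(W), all W → L
G: only reaches H(W), which is W → L
F: reaches L-position G → W
C: reaches L-position G → W
From E, the L positions reachable in one move are: B.

Move to B.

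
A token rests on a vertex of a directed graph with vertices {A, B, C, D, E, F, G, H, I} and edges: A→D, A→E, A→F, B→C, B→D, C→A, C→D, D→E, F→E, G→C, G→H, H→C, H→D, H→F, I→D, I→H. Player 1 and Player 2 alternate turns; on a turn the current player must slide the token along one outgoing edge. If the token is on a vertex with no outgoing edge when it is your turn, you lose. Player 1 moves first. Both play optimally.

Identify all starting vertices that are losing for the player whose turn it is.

Work bottom-up. With no move the player to move loses. Otherwise the position is W if at least one move leads to an L position for the opponent, and L if every move leads to a W.
Every edge goes from a vertex to one that appears earlier in the order E, F, D, A, C, H, B, I, G, so processing vertices in that order labels each vertex after all of its successors.
E: no outgoing edge → L
F: can move to E, which is L ⇒ W
D: can move to E, which is L ⇒ W
A: can move to E, which is L ⇒ W
C: moves to A(W), D(W); every one is W ⇒ L
H: can move to C, which is L ⇒ W
B: can move to C, which is L ⇒ W
I: moves to H(W), D(W); every one is W ⇒ L
G: can move to C, which is L ⇒ W
The losing starting vertices are exactly the entries labelled L in this table (3 of them).

C, E, I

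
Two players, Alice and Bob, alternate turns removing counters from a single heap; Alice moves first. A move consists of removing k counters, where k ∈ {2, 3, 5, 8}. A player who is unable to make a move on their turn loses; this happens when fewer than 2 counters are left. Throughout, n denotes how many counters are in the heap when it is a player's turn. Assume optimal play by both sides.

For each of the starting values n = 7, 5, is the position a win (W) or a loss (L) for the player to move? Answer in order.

Compute win/loss labels from the base case upward. A position with no move is L. Any other position is W if it can reach an L in one move, else L.
n=0: no move → L
n=1: no move → L
n=2: →0(L), so W
n=3: →1(L), so W
n=4: →1(L), so W
n=5: →0(L), so W
n=6: →1(L), so W
n=7: →5(W), 4(W), 2(W) — all W, so L

7: L, 5: W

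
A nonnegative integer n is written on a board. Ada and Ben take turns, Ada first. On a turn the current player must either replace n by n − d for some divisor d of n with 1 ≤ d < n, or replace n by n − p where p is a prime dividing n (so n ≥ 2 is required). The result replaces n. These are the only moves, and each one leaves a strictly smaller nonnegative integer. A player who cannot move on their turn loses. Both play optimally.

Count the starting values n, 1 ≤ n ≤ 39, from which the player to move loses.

Label each position W (a win for the player to move) or L (a loss). A position with no legal move is L; any other position is W exactly when some move reaches an L, and L when every move reaches a W.
n=0: no move → L
n=1: no move → L
n=2: W (go to 0, an L position)
n=3: W (go to 0, an L position)
n=4: L (options 2(W), 3(W) are all W)
n=5: W (go to 0, an L position)
n=6: W (go to 4, an L position)
n=7: W (go to 0, an L position)
n=8: W (go to 4, an L position)
n=9: L (options 6(W), 8(W) are all W)
n=10: W (go to 9, an L position)
n=11: W (go to 0, an L position)
n=12: W (go to 9, an L position)
n=13: W (go to 0, an L position)
n=14: L (options 7(W), 12(W), 13(W) are all W)
n=15: W (go to 14, an L position)
n=16: W (go to 14, an L position)
n=17: W (go to 0, an L position)
n=18: W (go to 9, an L position)
n=19: W (go to 0, an L position)
n=20: L (options 10(W), 15(W), 16(W), 18(W), 19(W) are all W)
n=21: W (go to 14, an L position)
n=22: W (go to 20, an L position)
n=23: W (go to 0, an L position)
n=24: W (go to 20, an L position)
n=25: W (go to 20, an L position)
n=26: L (options 13(W), 24(W), 25(W) are all W)
n=27: W (go to 26, an L position)
n=28: W (go to 14, an L position)
n=29: W (go to 0, an L position)
n=30: W (go to 20, an L position)
n=31: W (go to 0, an L position)
n=32: L (options 16(W), 24(W), 28(W), 30(W), 31(W) are all W)
n=33: W (go to 32, an L position)
n=34: W (go to 32, an L position)
n=35: L (options 28(W), 30(W), 34(W) are all W)
n=36: W (go to 32, an L position)
n=37: W (go to 0, an L position)
n=38: L (options 19(W), 36(W), 37(W) are all W)
n=39: W (go to 26, an L position)
L entries with 1 ≤ n ≤ 39 (n=0 is outside the asked range and is not counted): n = 1, 4, 9, 14, 20, 26, 32, 35, 38; that makes 9.

9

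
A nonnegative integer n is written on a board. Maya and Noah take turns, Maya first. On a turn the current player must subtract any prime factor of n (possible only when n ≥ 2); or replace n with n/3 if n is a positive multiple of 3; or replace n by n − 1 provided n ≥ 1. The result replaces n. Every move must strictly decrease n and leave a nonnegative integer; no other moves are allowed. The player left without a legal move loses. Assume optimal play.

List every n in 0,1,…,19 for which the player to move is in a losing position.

0, 4, 8, 14, 18

Classify positions by backward induction: terminal positions (no move available) are L. From any other position, the mover wins iff some move reaches an L.
n=0: no move → L
n=1: reaches L-position 0 → W
n=2: reaches L-position 0 → W
n=3: reaches L-position 0 → W
n=4: only reaches 2(W), 3(W), all W → L
n=5: reaches L-position 0 → W
n=6: reaches L-position 4 → W
n=7: reaches L-position 0 → W
n=8: only reaches 6(W), 7(W), all W → L
n=9: reaches L-position 8 → W
n=10: reaches L-position 8 → W
n=11: reaches L-position 0 → W
n=12: reaches L-position 4 → W
n=13: reaches L-position 0 → W
n=14: only reaches 7(W), 12(W), 13(W), all W → L
n=15: reaches L-position 14 → W
n=16: reaches L-position 14 → W
n=17: reaches L-position 0 → W
n=18: only reaches 6(W), 15(W), 16(W), 17(W), all W → L
n=19: reaches L-position 0 → W
Reading off the rows marked L gives the requested list; there are 5 such values of n.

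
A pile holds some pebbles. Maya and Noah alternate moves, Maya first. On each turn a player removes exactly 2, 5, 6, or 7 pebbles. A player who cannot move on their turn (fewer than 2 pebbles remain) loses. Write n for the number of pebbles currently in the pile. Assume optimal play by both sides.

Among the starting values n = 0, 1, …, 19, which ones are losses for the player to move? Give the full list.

Classify positions by backward induction: terminal positions (no move available) are L. From any other position, the mover wins iff some move reaches an L.
n=0: no move → L
n=1: no move → L
n=2: reaches L-position 0 → W
n=3: reaches L-position 1 → W
n=4: only reaches 2(W), which is W → L
n=5: reaches L-position 0 → W
n=6: reaches L-position 4 → W
n=7: reaches L-position 1 → W
n=8: reaches L-position 1 → W
n=9: reaches L-position 4 → W
n=10: reaches L-position 4 → W
n=11: reaches L-position 4 → W
n=12: only reaches 10(W), 7(W), 6(W), 5(W), all W → L
n=13: only reaches 11(W), 8(W), 7(W), 6(W), all W → L
n=14: reaches L-position 12 → W
n=15: reaches L-position 13 → W
n=16: only reaches 14(W), 11(W), 10(W), 9(W), all W → L
n=17: reaches L-position 12 → W
n=18: reaches L-position 16 → W
n=19: reaches L-position 13 → W
The losing starting values of n are exactly the entries labelled L in this table (6 of them).

0, 1, 4, 12, 13, 16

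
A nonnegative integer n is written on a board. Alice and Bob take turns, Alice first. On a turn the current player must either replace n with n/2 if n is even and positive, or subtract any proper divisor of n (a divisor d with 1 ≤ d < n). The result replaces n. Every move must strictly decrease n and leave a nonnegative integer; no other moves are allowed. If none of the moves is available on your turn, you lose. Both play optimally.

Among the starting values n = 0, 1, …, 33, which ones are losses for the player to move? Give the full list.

Classify positions by backward induction: terminal positions (no move available) are L. From any other position, the mover wins iff some move reaches an L.
n=0: no move → L
n=1: no move → L
n=2: reaches L-position 1 → W
n=3: only reaches 2(W), which is W → L
n=4: reaches L-position 3 → W
n=5: only reaches 4(W), which is W → L
n=6: reaches L-position 3 → W
n=7: only reaches 6(W), which is W → L
n=8: reaches L-position 7 → W
n=9: only reaches 6(W), 8(W), all W → L
n=10: reaches L-position 5 → W
n=11: only reaches 10(W), which is W → L
n=12: reaches L-position 9 → W
n=13: only reaches 12(W), which is W → L
n=14: reaches L-position 7 → W
n=15: only reaches 10(W), 12(W), 14(W), all W → L
n=16: reaches L-position 15 → W
n=17: only reaches 16(W), which is W → L
n=18: reaches L-position 9 → W
n=19: only reaches 18(W), which is W → L
n=20: reaches L-position 15 → W
n=21: only reaches 14(W), 18(W), 20(W), all W → L
n=22: reaches L-position 11 → W
n=23: only reaches 22(W), which is W → L
n=24: reaches L-position 21 → W
n=25: only reaches 20(W), 24(W), all W → L
n=26: reaches L-position 13 → W
n=27: only reaches 18(W), 24(W), 26(W), all W → L
n=28: reaches L-position 21 → W
n=29: only reaches 28(W), which is W → L
n=30: reaches L-position 15 → W
n=31: only reaches 30(W), which is W → L
n=32: reaches L-position 31 → W
n=33: only reaches 22(W), 30(W), 32(W), all W → L
The losing starting values of n are exactly the entries labelled L in this table (18 of them).

0, 1, 3, 5, 7, 9, 11, 13, 15, 17, 19, 21, 23, 25, 27, 29, 31, 33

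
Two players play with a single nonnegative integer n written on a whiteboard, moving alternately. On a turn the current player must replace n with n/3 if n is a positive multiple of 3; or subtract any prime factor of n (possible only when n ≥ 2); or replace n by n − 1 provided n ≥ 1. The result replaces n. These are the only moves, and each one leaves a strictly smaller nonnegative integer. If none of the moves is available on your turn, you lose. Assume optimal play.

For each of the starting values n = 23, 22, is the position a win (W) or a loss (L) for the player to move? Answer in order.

23: W, 22: L

Work bottom-up. With no move the player to move loses. Otherwise the position is W if at least one move leads to an L position for the opponent, and L if every move leads to a W.
n=0: no move → L
n=1: →0(L), so W
n=2: →0(L), so W
n=3: →0(L), so W
n=4: →2(W), 3(W) — all W, so L
n=5: →0(L), so W
n=6: →4(L), so W
n=7: →0(L), so W
n=8: →6(W), 7(W) — all W, so L
n=9: →8(L), so W
n=10: →8(L), so W
n=11: →0(L), so W
n=12: →4(L), so W
n=13: →0(L), so W
n=14: →7(W), 12(W), 13(W) — all W, so L
n=15: →14(L), so W
n=16: →14(L), so W
n=17: →0(L), so W
n=18: →6(W), 15(W), 16(W), 17(W) — all W, so L
n=19: →0(L), so W
n=20: →18(L), so W
n=21: →14(L), so W
n=22: →11(W), 20(W), 21(W) — all W, so L
n=23: →0(L), so W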